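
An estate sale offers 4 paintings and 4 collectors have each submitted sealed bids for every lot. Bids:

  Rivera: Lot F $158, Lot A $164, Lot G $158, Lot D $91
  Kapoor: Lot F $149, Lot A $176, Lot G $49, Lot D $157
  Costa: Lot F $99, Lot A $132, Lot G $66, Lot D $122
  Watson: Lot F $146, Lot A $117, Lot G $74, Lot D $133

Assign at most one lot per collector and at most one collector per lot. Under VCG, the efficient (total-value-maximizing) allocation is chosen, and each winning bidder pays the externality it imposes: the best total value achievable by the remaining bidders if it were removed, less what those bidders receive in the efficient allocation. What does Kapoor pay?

Efficient allocation: Rivera→Lot G ($158), Kapoor→Lot A ($176), Costa→Lot D ($122), Watson→Lot F ($146); total welfare W = $602.
Kapoor receives Lot A at value $176, so the others get W − 176 = $426.
Without Kapoor: best allocation of the remaining 3 bidders over all 4 lots is Rivera→Lot G ($158), Costa→Lot A ($132), Watson→Lot F ($146), total $436.
VCG payment = (others' best without Kapoor) − (others' welfare with Kapoor) = 436 − 426 = $10.

Kapoor pays $10.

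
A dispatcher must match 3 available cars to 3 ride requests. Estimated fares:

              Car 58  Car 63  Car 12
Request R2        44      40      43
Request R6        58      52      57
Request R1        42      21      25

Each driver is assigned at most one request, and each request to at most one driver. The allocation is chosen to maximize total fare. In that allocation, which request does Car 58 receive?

Treat this as an assignment problem: match each driver to one request.
Optimal: Car 58→Request R1 ($42), Car 63→Request R2 ($40), Car 12→Request R6 ($57) — total 42+40+57 = $139.
Column-greedy (each request in turn goes to its best remaining driver) gives $122, worse by 17.
Swapping Car 12↔Car 58 (Car 12→Request R1 $25, Car 58→Request R6 $58) loses 16.
Car 58's own top request is Request R6 ($58), but forcing Car 58→Request R6 and reassigning the rest optimally gives only $123 — worse by 16.

Car 58 receives Request R1.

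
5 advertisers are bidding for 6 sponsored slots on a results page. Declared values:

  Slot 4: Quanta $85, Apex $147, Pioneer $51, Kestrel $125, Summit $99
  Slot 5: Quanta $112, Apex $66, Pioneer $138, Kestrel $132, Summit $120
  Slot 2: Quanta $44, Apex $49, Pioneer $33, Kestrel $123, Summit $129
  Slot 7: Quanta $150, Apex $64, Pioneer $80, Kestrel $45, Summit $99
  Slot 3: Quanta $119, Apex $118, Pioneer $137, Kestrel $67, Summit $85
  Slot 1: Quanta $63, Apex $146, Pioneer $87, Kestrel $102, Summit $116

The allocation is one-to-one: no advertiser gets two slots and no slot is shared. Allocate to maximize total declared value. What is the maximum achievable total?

Optimal: Quanta→Slot 7 ($150), Apex→Slot 4 ($147), Pioneer→Slot 3 ($137), Kestrel→Slot 5 ($132), Summit→Slot 2 ($129) — total 150+147+137+132+129 = $695.
Row-greedy (each advertiser in turn takes its best remaining slot) gives $674, worse by 21.

Max total: $695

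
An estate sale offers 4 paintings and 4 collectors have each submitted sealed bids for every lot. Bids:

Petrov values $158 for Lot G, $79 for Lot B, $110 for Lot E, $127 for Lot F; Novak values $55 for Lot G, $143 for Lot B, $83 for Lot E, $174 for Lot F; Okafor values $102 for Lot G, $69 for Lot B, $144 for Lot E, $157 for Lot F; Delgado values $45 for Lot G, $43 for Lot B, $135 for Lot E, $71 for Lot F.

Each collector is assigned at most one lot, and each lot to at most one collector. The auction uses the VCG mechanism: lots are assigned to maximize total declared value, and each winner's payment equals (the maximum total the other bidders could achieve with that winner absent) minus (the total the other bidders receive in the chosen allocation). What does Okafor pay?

Efficient allocation: Petrov→Lot G ($158), Novak→Lot B ($143), Okafor→Lot F ($157), Delgado→Lot E ($135); total welfare W = $593.
Okafor receives Lot F at value $157, so the others get W − 157 = $436.
Without Okafor: best allocation of the remaining 3 bidders over all 4 lots is Petrov→Lot G ($158), Novak→Lot F ($174), Delgado→Lot E ($135), total $467.
VCG payment = (others' best without Okafor) − (others' welfare with Okafor) = 467 − 436 = $31.

Okafor pays $31.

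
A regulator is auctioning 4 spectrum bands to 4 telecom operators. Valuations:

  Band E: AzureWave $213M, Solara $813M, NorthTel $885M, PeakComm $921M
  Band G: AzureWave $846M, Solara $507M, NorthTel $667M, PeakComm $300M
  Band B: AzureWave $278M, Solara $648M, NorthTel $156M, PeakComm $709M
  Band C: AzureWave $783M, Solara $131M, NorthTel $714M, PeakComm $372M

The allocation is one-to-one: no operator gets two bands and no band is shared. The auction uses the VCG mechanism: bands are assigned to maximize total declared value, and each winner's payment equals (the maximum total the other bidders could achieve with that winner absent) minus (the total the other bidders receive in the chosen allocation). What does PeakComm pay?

Efficient allocation: AzureWave→Band G ($846M), Solara→Band B ($648M), NorthTel→Band C ($714M), PeakComm→Band E ($921M); total welfare W = $3129M.
PeakComm receives Band E at value $921M, so the others get W − 921 = $2208M.
Without PeakComm: best allocation of the remaining 3 bidders over all 4 bands is AzureWave→Band G ($846M), Solara→Band B ($648M), NorthTel→Band E ($885M), total $2379M.
VCG payment = (others' best without PeakComm) − (others' welfare with PeakComm) = 2379 − 2208 = $171M.

PeakComm pays $171M.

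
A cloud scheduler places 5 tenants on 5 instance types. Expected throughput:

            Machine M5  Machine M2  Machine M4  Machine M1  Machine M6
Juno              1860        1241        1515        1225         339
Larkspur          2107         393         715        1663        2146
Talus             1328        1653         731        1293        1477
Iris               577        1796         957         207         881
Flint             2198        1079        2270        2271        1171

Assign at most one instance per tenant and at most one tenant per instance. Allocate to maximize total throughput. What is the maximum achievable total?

Optimal: Juno→Machine M5 (1860 ops/s), Larkspur→Machine M6 (2146 ops/s), Talus→Machine M1 (1293 ops/s), Iris→Machine M2 (1796 ops/s), Flint→Machine M4 (2270 ops/s) — total 1860+2146+1293+1796+2270 = 9365 ops/s.
Row-greedy (each tenant in turn takes its best remaining instance) gives 8887 ops/s, worse by 478.
Next-best assignment: Juno→Machine M4, Larkspur→Machine M5, Talus→Machine M6, Iris→Machine M2, Flint→Machine M1 = 9166 ops/s.
No other one-to-one assignment exceeds 9365 ops/s.

Max total: 9365 ops/s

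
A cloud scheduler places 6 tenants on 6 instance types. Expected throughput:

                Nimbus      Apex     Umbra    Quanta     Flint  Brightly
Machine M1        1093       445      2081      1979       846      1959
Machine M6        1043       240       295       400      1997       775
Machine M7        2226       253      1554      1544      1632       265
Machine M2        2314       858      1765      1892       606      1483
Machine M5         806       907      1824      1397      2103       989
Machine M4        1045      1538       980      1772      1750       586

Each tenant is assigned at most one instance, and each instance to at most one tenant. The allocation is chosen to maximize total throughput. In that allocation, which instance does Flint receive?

Optimal: Nimbus→Machine M7 (2226 ops/s), Apex→Machine M4 (1538 ops/s), Umbra→Machine M5 (1824 ops/s), Quanta→Machine M2 (1892 ops/s), Flint→Machine M6 (1997 ops/s), Brightly→Machine M1 (1959 ops/s) — total 2226+1538+1824+1892+1997+1959 = 11436 ops/s.
Row-greedy (each tenant in turn takes its best remaining instance) gives 10355 ops/s, worse by 1081.
No other one-to-one assignment exceeds 11436 ops/s.
Flint's own top instance is Machine M5 (2103 ops/s), but forcing Flint→Machine M5 and reassigning the rest optimally gives only 10615 ops/s — worse by 821.

Flint receives Machine M6.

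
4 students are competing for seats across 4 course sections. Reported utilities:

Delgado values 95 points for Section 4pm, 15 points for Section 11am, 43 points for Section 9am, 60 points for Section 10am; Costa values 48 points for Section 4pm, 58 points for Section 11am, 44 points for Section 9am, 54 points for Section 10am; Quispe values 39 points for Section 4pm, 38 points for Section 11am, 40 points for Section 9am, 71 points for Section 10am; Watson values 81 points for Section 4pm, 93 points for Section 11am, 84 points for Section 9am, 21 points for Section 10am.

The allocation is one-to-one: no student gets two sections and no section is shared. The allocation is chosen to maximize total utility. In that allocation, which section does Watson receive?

Watson receives Section 9am.

Optimal: Delgado→Section 4pm (95 points), Costa→Section 11am (58 points), Quispe→Section 10am (71 points), Watson→Section 9am (84 points) — total 95+58+71+84 = 308 points.
Max-entry greedy (repeatedly take the single best remaining cell) gives 303 points, worse by 5.
Next-best assignment: Delgado→Section 4pm, Costa→Section 9am, Quispe→Section 10am, Watson→Section 11am = 303 points.
No other one-to-one assignment exceeds 308 points.
Watson's own top section is Section 11am (93 points), but forcing Watson→Section 11am and reassigning the rest optimally gives only 303 points — worse by 5.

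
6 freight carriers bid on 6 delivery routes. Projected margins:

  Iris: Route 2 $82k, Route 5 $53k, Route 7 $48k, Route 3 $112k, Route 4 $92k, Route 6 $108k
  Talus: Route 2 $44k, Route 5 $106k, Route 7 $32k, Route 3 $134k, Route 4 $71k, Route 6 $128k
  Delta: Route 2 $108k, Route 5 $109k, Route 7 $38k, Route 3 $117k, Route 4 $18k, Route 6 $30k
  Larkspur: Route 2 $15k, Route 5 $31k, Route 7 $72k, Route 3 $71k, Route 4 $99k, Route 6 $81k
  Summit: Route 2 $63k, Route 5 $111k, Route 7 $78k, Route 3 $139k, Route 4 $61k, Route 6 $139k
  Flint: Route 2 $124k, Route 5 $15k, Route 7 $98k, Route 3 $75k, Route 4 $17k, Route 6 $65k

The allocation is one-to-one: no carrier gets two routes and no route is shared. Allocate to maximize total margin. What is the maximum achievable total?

Max total: $670k

Optimal: Iris→Route 4 ($92k), Talus→Route 3 ($134k), Delta→Route 5 ($109k), Larkspur→Route 7 ($72k), Summit→Route 6 ($139k), Flint→Route 2 ($124k) — total 92+134+109+72+139+124 = $670k.
Column-greedy (each route in turn goes to its best remaining carrier) gives $563k, worse by 107.
Next-best assignment: Iris→Route 4, Talus→Route 6, Delta→Route 5, Larkspur→Route 7, Summit→Route 3, Flint→Route 2 = $664k.
Checked against all permutations: $670k is optimal.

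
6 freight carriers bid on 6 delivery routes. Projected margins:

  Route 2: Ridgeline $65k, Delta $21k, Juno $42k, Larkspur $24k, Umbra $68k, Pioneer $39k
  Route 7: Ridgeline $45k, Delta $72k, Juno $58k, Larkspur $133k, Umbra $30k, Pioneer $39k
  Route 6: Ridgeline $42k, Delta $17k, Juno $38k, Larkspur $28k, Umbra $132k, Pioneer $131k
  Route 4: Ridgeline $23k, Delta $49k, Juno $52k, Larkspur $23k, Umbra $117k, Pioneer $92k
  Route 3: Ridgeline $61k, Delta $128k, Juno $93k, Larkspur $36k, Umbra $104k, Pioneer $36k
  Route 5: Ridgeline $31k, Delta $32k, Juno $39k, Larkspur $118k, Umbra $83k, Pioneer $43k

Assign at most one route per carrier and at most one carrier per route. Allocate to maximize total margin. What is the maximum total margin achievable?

Maximum total: $617k

This is the linear assignment problem.
Optimal: Ridgeline→Route 2 ($65k), Delta→Route 3 ($128k), Juno→Route 7 ($58k), Larkspur→Route 5 ($118k), Umbra→Route 4 ($117k), Pioneer→Route 6 ($131k) — total 65+128+58+118+117+131 = $617k.
Row-greedy (each carrier in turn takes its best remaining route) gives $593k, worse by 24.
Next-best assignment: Ridgeline→Route 2, Delta→Route 3, Juno→Route 5, Larkspur→Route 7, Umbra→Route 4, Pioneer→Route 6 = $613k.
Swapping Umbra↔Delta (Umbra→Route 3 $104k, Delta→Route 4 $49k) loses 92.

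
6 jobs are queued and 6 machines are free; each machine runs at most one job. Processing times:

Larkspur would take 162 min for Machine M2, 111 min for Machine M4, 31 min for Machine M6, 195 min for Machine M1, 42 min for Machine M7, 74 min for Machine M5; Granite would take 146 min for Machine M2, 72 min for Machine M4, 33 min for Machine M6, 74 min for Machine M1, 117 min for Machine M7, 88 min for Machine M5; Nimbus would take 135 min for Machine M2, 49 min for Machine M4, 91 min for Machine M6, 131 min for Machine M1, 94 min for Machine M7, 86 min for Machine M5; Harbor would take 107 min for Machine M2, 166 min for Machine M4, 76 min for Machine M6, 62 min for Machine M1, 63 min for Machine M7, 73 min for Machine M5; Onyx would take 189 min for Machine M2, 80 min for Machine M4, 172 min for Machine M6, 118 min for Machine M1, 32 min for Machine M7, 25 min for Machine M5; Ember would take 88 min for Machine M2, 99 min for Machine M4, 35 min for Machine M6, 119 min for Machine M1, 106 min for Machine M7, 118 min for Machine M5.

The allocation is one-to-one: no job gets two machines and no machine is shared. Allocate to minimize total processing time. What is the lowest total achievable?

This is a one-to-one assignment (minimum-cost bipartite matching).
Optimal: Larkspur→Machine M7 (42 min), Granite→Machine M6 (33 min), Nimbus→Machine M4 (49 min), Harbor→Machine M1 (62 min), Onyx→Machine M5 (25 min), Ember→Machine M2 (88 min) — total 42+33+49+62+25+88 = 299 min.
Min-entry greedy (repeatedly take the single cheapest remaining cell) gives 372 min, worse by 73.

Min total: 299 min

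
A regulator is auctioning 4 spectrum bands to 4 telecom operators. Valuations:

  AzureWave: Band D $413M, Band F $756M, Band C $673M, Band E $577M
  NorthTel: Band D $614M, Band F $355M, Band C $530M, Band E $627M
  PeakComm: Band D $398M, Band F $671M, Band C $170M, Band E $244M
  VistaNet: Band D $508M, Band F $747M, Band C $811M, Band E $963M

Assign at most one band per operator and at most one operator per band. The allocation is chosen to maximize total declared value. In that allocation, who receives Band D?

Treat this as an assignment problem: match each operator to one band.
Optimal: AzureWave→Band C ($673M), NorthTel→Band D ($614M), PeakComm→Band F ($671M), VistaNet→Band E ($963M) — total 673+614+671+963 = $2921M.
Max-entry greedy (repeatedly take the single best remaining cell) gives $2503M, worse by 418.
Every other assignment is strictly worse.
NorthTel's own top band is Band E ($627M), but forcing NorthTel→Band E and reassigning the rest optimally gives only $2592M — worse by 329.

NorthTel receives Band D.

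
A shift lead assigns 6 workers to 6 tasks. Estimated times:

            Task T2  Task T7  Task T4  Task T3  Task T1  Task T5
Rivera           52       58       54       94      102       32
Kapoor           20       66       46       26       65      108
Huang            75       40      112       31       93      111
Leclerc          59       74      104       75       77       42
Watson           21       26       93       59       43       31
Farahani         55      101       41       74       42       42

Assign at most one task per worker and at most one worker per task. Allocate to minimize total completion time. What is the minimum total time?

Treat this as an assignment problem: match each worker to one task.
Optimal: Rivera→Task T4 (54 min), Kapoor→Task T2 (20 min), Huang→Task T3 (31 min), Leclerc→Task T5 (42 min), Watson→Task T7 (26 min), Farahani→Task T1 (42 min) — total 54+20+31+42+26+42 = 215 min.
Min-entry greedy (repeatedly take the single cheapest remaining cell) gives 227 min, worse by 12.
Swapping Huang↔Leclerc (Huang→Task T5 111 min, Leclerc→Task T3 75 min) adds 113.
No other one-to-one assignment undercuts 215 min.

Min total: 215 min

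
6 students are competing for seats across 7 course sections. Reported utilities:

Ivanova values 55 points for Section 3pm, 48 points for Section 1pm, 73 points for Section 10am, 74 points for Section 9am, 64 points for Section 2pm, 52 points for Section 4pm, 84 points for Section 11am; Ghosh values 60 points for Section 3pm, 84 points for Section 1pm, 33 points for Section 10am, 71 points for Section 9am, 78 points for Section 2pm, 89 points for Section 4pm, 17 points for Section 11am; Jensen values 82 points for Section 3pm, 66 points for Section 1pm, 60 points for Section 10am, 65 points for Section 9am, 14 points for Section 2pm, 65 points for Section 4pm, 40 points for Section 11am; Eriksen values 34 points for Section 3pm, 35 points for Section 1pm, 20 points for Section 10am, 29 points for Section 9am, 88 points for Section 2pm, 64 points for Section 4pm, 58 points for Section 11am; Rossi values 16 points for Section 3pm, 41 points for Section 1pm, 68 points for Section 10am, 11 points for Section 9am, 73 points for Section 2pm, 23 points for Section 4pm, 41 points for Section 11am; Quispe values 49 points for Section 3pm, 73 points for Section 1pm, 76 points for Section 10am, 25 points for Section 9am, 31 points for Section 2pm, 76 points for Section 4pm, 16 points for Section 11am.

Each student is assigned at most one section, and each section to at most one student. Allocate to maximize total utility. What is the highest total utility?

Optimal: Ivanova→Section 11am (84 points), Ghosh→Section 4pm (89 points), Jensen→Section 3pm (82 points), Eriksen→Section 2pm (88 points), Rossi→Section 10am (68 points), Quispe→Section 1pm (73 points) — total 84+89+82+88+68+73 = 484 points.

Max total: 484 points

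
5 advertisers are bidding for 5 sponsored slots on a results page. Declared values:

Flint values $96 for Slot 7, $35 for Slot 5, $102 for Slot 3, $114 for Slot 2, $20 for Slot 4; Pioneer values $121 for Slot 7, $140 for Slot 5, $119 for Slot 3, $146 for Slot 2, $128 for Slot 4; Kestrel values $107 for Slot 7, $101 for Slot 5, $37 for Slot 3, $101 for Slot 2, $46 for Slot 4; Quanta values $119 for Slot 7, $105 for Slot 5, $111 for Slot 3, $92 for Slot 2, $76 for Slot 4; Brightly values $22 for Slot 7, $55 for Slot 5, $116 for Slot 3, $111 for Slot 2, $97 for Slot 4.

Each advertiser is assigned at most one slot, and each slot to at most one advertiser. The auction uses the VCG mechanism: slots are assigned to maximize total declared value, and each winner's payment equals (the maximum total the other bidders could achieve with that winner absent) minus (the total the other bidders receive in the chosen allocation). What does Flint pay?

Efficient allocation: Flint→Slot 2 ($114), Pioneer→Slot 4 ($128), Kestrel→Slot 5 ($101), Quanta→Slot 7 ($119), Brightly→Slot 3 ($116); total welfare W = $578.
Flint receives Slot 2 at value $114, so the others get W − 114 = $464.
Without Flint: best allocation of the remaining 4 bidders over all 5 slots is Pioneer→Slot 2 ($146), Kestrel→Slot 5 ($101), Quanta→Slot 7 ($119), Brightly→Slot 3 ($116), total $482.
VCG payment = (others' best without Flint) − (others' welfare with Flint) = 482 − 464 = $18.

Flint pays $18.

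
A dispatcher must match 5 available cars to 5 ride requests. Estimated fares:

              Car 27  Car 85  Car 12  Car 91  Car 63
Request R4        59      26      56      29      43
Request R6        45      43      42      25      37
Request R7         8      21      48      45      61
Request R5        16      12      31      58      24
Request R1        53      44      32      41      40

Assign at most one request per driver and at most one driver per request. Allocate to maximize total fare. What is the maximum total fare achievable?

Maximum total: $271

Treat this as an assignment problem: match each driver to one request.
Optimal: Car 27→Request R1 ($53), Car 85→Request R6 ($43), Car 12→Request R4 ($56), Car 91→Request R5 ($58), Car 63→Request R7 ($61) — total 53+43+56+58+61 = $271.
Every other assignment is strictly worse.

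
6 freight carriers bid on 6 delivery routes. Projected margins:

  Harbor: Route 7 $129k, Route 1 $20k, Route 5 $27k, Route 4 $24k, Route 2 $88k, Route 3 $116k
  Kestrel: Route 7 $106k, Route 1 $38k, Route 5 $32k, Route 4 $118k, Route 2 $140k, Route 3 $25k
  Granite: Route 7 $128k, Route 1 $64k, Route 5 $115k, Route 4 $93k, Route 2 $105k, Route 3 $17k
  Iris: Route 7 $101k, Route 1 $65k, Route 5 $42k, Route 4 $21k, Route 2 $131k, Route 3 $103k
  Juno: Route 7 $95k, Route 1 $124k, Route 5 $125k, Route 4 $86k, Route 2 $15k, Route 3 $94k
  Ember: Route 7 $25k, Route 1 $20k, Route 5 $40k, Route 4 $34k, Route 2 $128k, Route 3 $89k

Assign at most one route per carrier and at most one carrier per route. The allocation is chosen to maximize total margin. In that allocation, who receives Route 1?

Optimal: Harbor→Route 7 ($129k), Kestrel→Route 4 ($118k), Granite→Route 5 ($115k), Iris→Route 3 ($103k), Juno→Route 1 ($124k), Ember→Route 2 ($128k) — total 129+118+115+103+124+128 = $717k.
Max-entry greedy (repeatedly take the single best remaining cell) gives $610k, worse by 107.
Next-best assignment: Harbor→Route 7, Kestrel→Route 4, Granite→Route 5, Iris→Route 2, Juno→Route 1, Ember→Route 3 = $706k.
No other one-to-one assignment exceeds $717k.
Juno's own top route is Route 5 ($125k), but forcing Juno→Route 5 and reassigning the rest optimally gives only $680k — worse by 37.

Juno receives Route 1.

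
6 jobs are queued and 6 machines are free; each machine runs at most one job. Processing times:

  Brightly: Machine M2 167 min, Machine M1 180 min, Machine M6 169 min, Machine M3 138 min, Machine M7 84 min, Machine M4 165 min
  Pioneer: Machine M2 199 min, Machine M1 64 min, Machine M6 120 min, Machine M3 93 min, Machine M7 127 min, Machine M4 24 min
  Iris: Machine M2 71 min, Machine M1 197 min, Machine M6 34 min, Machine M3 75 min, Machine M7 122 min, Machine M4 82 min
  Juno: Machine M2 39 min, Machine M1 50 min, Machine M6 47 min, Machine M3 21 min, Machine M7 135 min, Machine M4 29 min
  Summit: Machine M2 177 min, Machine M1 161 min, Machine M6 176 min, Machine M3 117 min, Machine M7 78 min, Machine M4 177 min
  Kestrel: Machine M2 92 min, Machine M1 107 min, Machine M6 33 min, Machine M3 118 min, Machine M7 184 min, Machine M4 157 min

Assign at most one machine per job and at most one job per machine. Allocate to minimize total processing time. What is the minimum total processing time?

Min total: 379 min

Optimal: Brightly→Machine M7 (84 min), Pioneer→Machine M4 (24 min), Iris→Machine M2 (71 min), Juno→Machine M1 (50 min), Summit→Machine M3 (117 min), Kestrel→Machine M6 (33 min) — total 84+24+71+50+117+33 = 379 min.
Next-best assignment: Brightly→Machine M3, Pioneer→Machine M4, Iris→Machine M2, Juno→Machine M1, Summit→Machine M7, Kestrel→Machine M6 = 394 min.
No other one-to-one assignment undercuts 379 min.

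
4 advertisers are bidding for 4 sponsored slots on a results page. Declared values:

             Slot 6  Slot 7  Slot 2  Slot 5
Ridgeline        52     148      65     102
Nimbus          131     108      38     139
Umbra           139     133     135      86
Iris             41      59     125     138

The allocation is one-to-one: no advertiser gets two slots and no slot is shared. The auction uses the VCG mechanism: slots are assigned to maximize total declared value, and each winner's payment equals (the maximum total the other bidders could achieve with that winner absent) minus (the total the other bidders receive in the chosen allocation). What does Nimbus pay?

Nimbus pays $4.

Efficient allocation: Ridgeline→Slot 7 ($148), Nimbus→Slot 6 ($131), Umbra→Slot 2 ($135), Iris→Slot 5 ($138); total welfare W = $552.
Nimbus receives Slot 6 at value $131, so the others get W − 131 = $421.
Without Nimbus: best allocation of the remaining 3 bidders over all 4 slots is Ridgeline→Slot 7 ($148), Umbra→Slot 6 ($139), Iris→Slot 5 ($138), total $425.
VCG payment = (others' best without Nimbus) − (others' welfare with Nimbus) = 425 − 421 = $4.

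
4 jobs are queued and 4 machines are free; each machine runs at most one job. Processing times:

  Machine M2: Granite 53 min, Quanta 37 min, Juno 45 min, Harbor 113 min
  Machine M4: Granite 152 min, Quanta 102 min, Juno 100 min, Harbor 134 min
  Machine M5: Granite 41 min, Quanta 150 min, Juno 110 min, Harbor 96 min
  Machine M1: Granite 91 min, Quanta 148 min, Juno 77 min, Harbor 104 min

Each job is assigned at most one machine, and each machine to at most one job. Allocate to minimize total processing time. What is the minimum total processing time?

Minimum total: 282 min

Optimal: Granite→Machine M5 (41 min), Quanta→Machine M2 (37 min), Juno→Machine M4 (100 min), Harbor→Machine M1 (104 min) — total 41+37+100+104 = 282 min.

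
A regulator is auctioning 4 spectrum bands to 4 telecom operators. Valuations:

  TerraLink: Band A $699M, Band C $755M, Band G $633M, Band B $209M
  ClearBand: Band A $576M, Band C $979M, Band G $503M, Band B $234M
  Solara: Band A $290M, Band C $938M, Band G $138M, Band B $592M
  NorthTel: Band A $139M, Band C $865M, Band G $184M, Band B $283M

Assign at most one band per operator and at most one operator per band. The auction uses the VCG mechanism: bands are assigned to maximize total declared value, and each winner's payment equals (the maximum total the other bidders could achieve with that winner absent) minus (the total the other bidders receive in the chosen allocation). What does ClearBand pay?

Efficient allocation: TerraLink→Band G ($633M), ClearBand→Band A ($576M), Solara→Band B ($592M), NorthTel→Band C ($865M); total welfare W = $2666M.
ClearBand receives Band A at value $576M, so the others get W − 576 = $2090M.
Without ClearBand: best allocation of the remaining 3 bidders over all 4 bands is TerraLink→Band A ($699M), Solara→Band B ($592M), NorthTel→Band C ($865M), total $2156M.
VCG payment = (others' best without ClearBand) − (others' welfare with ClearBand) = 2156 − 2090 = $66M.

ClearBand pays $66M.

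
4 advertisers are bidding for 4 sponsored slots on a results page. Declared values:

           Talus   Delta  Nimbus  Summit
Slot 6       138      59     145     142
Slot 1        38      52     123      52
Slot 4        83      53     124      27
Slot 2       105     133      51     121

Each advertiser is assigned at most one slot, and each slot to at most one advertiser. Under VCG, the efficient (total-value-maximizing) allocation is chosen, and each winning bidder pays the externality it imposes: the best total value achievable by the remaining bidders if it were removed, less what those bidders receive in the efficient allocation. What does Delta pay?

Delta pays $35.

Efficient allocation: Talus→Slot 4 ($83), Delta→Slot 2 ($133), Nimbus→Slot 1 ($123), Summit→Slot 6 ($142); total welfare W = $481.
Delta receives Slot 2 at value $133, so the others get W − 133 = $348.
Without Delta: best allocation of the remaining 3 bidders over all 4 slots is Talus→Slot 6 ($138), Nimbus→Slot 4 ($124), Summit→Slot 2 ($121), total $383.
VCG payment = (others' best without Delta) − (others' welfare with Delta) = 383 − 348 = $35.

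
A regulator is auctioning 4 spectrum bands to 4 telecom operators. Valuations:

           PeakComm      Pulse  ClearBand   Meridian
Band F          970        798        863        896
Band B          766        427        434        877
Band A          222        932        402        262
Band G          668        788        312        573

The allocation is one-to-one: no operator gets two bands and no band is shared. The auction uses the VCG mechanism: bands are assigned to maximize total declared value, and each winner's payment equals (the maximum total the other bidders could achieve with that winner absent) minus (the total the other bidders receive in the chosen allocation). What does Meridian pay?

Efficient allocation: PeakComm→Band G ($668M), Pulse→Band A ($932M), ClearBand→Band F ($863M), Meridian→Band B ($877M); total welfare W = $3340M.
Meridian receives Band B at value $877M, so the others get W − 877 = $2463M.
Without Meridian: best allocation of the remaining 3 bidders over all 4 bands is PeakComm→Band B ($766M), Pulse→Band A ($932M), ClearBand→Band F ($863M), total $2561M.
VCG payment = (others' best without Meridian) − (others' welfare with Meridian) = 2561 − 2463 = $98M.

Meridian pays $98M.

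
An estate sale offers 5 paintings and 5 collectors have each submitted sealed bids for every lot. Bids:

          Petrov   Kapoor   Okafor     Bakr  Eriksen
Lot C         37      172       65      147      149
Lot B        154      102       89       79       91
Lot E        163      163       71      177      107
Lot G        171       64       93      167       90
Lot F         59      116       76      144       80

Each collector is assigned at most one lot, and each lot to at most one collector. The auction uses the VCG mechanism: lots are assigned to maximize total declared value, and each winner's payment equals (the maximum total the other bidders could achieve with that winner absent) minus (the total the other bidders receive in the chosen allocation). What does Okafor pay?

Efficient allocation: Petrov→Lot G ($171), Kapoor→Lot E ($163), Okafor→Lot B ($89), Bakr→Lot F ($144), Eriksen→Lot C ($149); total welfare W = $716.
Okafor receives Lot B at value $89, so the others get W − 89 = $627.
Without Okafor: best allocation of the remaining 4 bidders over all 5 lots is Petrov→Lot B ($154), Kapoor→Lot E ($163), Bakr→Lot G ($167), Eriksen→Lot C ($149), total $633.
VCG payment = (others' best without Okafor) − (others' welfare with Okafor) = 633 − 627 = $6.

Okafor pays $6.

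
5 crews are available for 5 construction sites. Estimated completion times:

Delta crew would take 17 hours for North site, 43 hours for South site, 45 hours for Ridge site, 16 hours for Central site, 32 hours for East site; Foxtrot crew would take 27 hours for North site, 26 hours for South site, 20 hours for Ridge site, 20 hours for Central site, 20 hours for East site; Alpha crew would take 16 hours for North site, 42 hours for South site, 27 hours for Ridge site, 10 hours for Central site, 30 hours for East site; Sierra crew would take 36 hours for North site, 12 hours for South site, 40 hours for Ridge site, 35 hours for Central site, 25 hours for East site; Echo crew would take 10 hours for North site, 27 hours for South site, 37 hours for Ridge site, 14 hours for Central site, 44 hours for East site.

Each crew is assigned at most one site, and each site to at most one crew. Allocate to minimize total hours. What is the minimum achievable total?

Optimal: Delta crew→East site (32 hours), Foxtrot crew→Ridge site (20 hours), Alpha crew→Central site (10 hours), Sierra crew→South site (12 hours), Echo crew→North site (10 hours) — total 32+20+10+12+10 = 84 hours.
Row-greedy (each crew in turn takes its cheapest remaining site) gives 108 hours, worse by 24.
Swapping Echo crew↔Foxtrot crew (Echo crew→Ridge site 37 hours, Foxtrot crew→North site 27 hours) adds 34.

Minimum total: 84 hours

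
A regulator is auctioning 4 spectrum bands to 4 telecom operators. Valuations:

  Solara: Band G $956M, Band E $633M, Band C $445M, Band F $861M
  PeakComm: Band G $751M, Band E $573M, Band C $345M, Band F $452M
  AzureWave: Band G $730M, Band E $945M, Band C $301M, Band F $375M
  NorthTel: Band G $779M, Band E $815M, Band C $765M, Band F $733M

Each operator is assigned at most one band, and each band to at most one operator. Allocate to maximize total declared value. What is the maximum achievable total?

Max total: $3322M

This is a one-to-one assignment (maximum-weight bipartite matching).
Optimal: Solara→Band F ($861M), PeakComm→Band G ($751M), AzureWave→Band E ($945M), NorthTel→Band C ($765M) — total 861+751+945+765 = $3322M.
No other one-to-one assignment exceeds $3322M.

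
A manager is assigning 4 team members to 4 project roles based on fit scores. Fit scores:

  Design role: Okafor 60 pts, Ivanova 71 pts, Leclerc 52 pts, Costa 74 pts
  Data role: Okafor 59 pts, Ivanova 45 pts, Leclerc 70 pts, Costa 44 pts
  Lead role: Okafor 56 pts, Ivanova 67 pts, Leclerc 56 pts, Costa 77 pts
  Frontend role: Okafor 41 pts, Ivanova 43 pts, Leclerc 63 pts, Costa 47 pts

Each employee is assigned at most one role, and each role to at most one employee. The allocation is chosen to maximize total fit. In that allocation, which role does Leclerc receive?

Leclerc receives Frontend role.

Optimal: Okafor→Data role (59 pts), Ivanova→Design role (71 pts), Leclerc→Frontend role (63 pts), Costa→Lead role (77 pts) — total 59+71+63+77 = 270 pts.
Row-greedy (each employee in turn takes its best remaining role) gives 244 pts, worse by 26.
Next-best assignment: Okafor→Data role, Ivanova→Lead role, Leclerc→Frontend role, Costa→Design role = 263 pts.
Swapping Okafor↔Leclerc (Okafor→Frontend role 41 pts, Leclerc→Data role 70 pts) loses 11.
Leclerc's own top role is Data role (70 pts), but forcing Leclerc→Data role and reassigning the rest optimally gives only 259 pts — worse by 11.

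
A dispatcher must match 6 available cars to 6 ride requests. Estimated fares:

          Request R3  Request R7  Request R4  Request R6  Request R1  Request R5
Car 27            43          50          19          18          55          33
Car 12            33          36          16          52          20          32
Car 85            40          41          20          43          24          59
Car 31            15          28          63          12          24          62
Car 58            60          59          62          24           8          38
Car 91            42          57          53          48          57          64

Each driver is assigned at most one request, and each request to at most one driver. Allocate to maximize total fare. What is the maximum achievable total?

Optimal: Car 27→Request R1 ($55), Car 12→Request R6 ($52), Car 85→Request R5 ($59), Car 31→Request R4 ($63), Car 58→Request R3 ($60), Car 91→Request R7 ($57) — total 55+52+59+63+60+57 = $346.
Max-entry greedy (repeatedly take the single best remaining cell) gives $335, worse by 11.
Next-best assignment: Car 27→Request R7, Car 12→Request R6, Car 85→Request R5, Car 31→Request R4, Car 58→Request R3, Car 91→Request R1 = $341.
Every other assignment is strictly worse.

Max total: $346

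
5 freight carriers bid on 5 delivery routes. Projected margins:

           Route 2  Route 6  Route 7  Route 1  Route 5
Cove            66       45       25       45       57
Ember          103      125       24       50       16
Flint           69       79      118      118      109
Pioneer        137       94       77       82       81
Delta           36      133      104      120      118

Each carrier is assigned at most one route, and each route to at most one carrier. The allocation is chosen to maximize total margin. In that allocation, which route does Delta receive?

Delta receives Route 1.

Optimal: Cove→Route 5 ($57k), Ember→Route 6 ($125k), Flint→Route 7 ($118k), Pioneer→Route 2 ($137k), Delta→Route 1 ($120k) — total 57+125+118+137+120 = $557k.
Row-greedy (each carrier in turn takes its best remaining route) gives $509k, worse by 48.
Next-best assignment: Cove→Route 1, Ember→Route 6, Flint→Route 7, Pioneer→Route 2, Delta→Route 5 = $543k.
Checked against all permutations: $557k is optimal.
Delta's own top route is Route 6 ($133k), but forcing Delta→Route 6 and reassigning the rest optimally gives only $495k — worse by 62.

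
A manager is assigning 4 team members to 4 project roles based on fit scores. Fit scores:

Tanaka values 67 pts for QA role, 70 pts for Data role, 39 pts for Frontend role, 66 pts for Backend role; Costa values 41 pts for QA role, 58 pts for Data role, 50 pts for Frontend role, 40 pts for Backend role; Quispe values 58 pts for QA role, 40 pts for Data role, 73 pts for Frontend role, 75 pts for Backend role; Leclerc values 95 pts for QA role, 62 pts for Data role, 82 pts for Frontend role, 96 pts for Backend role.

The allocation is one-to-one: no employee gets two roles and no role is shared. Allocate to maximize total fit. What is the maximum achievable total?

Max total: 294 pts

Optimal: Tanaka→QA role (67 pts), Costa→Data role (58 pts), Quispe→Frontend role (73 pts), Leclerc→Backend role (96 pts) — total 67+58+73+96 = 294 pts.
Column-greedy (each role in turn goes to its best remaining employee) gives 278 pts, worse by 16.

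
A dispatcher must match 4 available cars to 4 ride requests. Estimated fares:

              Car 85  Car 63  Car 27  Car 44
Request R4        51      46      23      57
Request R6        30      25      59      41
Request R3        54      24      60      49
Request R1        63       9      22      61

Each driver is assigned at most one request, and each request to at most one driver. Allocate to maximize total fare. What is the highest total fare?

Optimal: Car 85→Request R3 ($54), Car 63→Request R4 ($46), Car 27→Request R6 ($59), Car 44→Request R1 ($61) — total 54+46+59+61 = $220.
Row-greedy (each driver in turn takes its best remaining request) gives $210, worse by 10.
Swapping Car 63↔Car 44 (Car 63→Request R1 $9, Car 44→Request R4 $57) loses 41.

Max total: $220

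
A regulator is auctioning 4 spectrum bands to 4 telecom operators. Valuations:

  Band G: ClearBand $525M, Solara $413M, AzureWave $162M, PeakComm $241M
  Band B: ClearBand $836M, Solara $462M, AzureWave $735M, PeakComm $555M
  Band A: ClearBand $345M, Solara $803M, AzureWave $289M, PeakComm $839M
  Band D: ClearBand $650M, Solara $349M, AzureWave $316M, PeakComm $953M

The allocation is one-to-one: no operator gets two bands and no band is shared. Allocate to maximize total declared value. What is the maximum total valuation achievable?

Max total: $3016M

Optimal: ClearBand→Band G ($525M), Solara→Band A ($803M), AzureWave→Band B ($735M), PeakComm→Band D ($953M) — total 525+803+735+953 = $3016M.
Row-greedy (each operator in turn takes its best remaining band) gives $2196M, worse by 820.
Checked against all permutations: $3016M is optimal.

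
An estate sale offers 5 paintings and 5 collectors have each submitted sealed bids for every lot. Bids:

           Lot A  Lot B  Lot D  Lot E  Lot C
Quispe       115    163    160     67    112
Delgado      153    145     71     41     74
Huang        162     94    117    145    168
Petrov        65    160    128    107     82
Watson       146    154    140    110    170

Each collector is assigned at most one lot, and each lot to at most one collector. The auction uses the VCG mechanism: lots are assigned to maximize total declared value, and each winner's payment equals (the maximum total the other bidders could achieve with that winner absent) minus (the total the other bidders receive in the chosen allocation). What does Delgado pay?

Delgado pays $17.

Efficient allocation: Quispe→Lot D ($160), Delgado→Lot A ($153), Huang→Lot E ($145), Petrov→Lot B ($160), Watson→Lot C ($170); total welfare W = $788.
Delgado receives Lot A at value $153, so the others get W − 153 = $635.
Without Delgado: best allocation of the remaining 4 bidders over all 5 lots is Quispe→Lot D ($160), Huang→Lot A ($162), Petrov→Lot B ($160), Watson→Lot C ($170), total $652.
VCG payment = (others' best without Delgado) − (others' welfare with Delgado) = 652 − 635 = $17.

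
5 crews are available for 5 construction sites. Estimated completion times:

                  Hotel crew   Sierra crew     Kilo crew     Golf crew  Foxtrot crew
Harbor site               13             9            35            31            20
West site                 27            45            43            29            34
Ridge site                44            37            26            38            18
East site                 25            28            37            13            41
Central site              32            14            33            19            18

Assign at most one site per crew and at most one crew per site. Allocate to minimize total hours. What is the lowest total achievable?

Minimum total: 93 hours

Optimal: Hotel crew→West site (27 hours), Sierra crew→Harbor site (9 hours), Kilo crew→Ridge site (26 hours), Golf crew→East site (13 hours), Foxtrot crew→Central site (18 hours) — total 27+9+26+13+18 = 93 hours.
Column-greedy (each site in turn goes to its cheapest remaining crew) gives 100 hours, worse by 7.
Next-best assignment: Hotel crew→Harbor site, Sierra crew→Central site, Kilo crew→Ridge site, Golf crew→East site, Foxtrot crew→West site = 100 hours.
Every other assignment is strictly worse.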